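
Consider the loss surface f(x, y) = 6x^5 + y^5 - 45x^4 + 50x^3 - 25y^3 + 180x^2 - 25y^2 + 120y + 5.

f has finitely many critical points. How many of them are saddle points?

8

f separates as a function of x plus a function of y, so ∇f=0 decouples.
∂f/∂x = 30x(x - 4)(x - 3)(x + 1) = 0 at x ∈ {-1, 0, 3, 4}; ∂f/∂y = 5(y - 4)(y - 1)(y + 2)(y + 3) = 0 at y ∈ {-3, -2, 1, 4}.
The Hessian is diagonal: diag(f_xx, f_yy). Second derivatives: f_xx(-1)=-600, f_xx(0)=360, f_xx(3)=-360, f_xx(4)=600; f_yy(-3)=-140, f_yy(-2)=90, f_yy(1)=-180, f_yy(4)=630.
Saddle points occur where the two diagonal entries have opposite signs: (-1, -2), (-1, 4), (0, -3), (0, 1), (3, -2), (3, 4), (4, -3), (4, 1). Count: 8.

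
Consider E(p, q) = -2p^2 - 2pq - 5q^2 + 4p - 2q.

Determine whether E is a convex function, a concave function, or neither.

concave

E is quadratic, so its Hessian is the constant matrix H = [[-4, -2], [-2, -10]].
det(H) = 36, tr(H) = -14.
det(H) > 0 and tr(H) < 0, so H is negative definite everywhere: concave.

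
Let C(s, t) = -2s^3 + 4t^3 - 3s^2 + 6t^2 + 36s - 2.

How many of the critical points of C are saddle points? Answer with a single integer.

2

C separates as a function of s plus a function of t, so ∇C=0 decouples.
∂C/∂s = -6(s - 2)(s + 3) = 0 at s ∈ {-3, 2}; ∂C/∂t = 12t(t + 1) = 0 at t ∈ {-1, 0}.
The Hessian is diagonal: diag(C_ss, C_tt). Second derivatives: C_ss(-3)=30, C_ss(2)=-30; C_tt(-1)=-12, C_tt(0)=12.
Saddle points occur where the two diagonal entries have opposite signs: (-3, -1), (2, 0). Count: 2.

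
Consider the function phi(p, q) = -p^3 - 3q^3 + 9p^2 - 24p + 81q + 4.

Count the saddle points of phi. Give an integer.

phi separates as a function of p plus a function of q, so ∇phi=0 decouples.
∂phi/∂p = -3(p - 4)(p - 2) = 0 at p ∈ {2, 4}; ∂phi/∂q = -9(q - 3)(q + 3) = 0 at q ∈ {-3, 3}.
The Hessian is diagonal: diag(phi_pp, phi_qq). Second derivatives: phi_pp(2)=6, phi_pp(4)=-6; phi_qq(-3)=54, phi_qq(3)=-54.
Saddle points occur where the two diagonal entries have opposite signs: (2, 3), (4, -3). Count: 2.

2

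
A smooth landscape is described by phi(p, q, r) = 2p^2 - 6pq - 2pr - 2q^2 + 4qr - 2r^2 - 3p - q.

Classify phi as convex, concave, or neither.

neither

phi is quadratic, so its Hessian is the constant matrix H = [[4, -6, -2], [-6, -4, 4], [-2, 4, -4]].
Leading principal minors: 4, -52, 256.
Neither pattern holds ⇒ H is indefinite ⇒ neither convex nor concave.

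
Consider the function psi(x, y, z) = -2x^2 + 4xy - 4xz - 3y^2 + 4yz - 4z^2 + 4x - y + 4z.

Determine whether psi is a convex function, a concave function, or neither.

psi is quadratic, so its Hessian is the constant matrix H = [[-4, 4, -4], [4, -6, 4], [-4, 4, -8]].
Leading principal minors: -4, 8, -32.
Signs alternate −, +, − ⇒ H ≺ 0 ⇒ concave.

concave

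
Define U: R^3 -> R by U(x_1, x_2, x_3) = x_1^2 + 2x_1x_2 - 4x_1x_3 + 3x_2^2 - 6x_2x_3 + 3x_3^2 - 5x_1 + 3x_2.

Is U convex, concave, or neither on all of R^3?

neither

U is quadratic, so its Hessian is the constant matrix H = [[2, 2, -4], [2, 6, -6], [-4, -6, 6]].
Leading principal minors: 2, 8, -24.
Neither pattern holds ⇒ H is indefinite ⇒ neither convex nor concave.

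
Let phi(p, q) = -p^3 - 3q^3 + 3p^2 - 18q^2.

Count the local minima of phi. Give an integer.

phi separates as a function of p plus a function of q, so ∇phi=0 decouples.
∂phi/∂p = -3p(p - 2) = 0 at p ∈ {0, 2}; ∂phi/∂q = -9q(q + 4) = 0 at q ∈ {-4, 0}.
The Hessian is diagonal: diag(phi_pp, phi_qq). Second derivatives: phi_pp(0)=6, phi_pp(2)=-6; phi_qq(-4)=36, phi_qq(0)=-36.
Local minima occur where both diagonal entries positive: (0, -4). Count: 1.

1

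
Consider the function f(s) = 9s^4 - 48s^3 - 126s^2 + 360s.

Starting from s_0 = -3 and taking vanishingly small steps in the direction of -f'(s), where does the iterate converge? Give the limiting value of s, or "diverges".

-2

f'(s) = 36(s - 5)(s - 1)(s + 2), so f'(-3) = -1152.
Gradient descent moves in the -f' direction, i.e. s is increasing.
The nearest critical point in that direction is s = -2, where f'' = 756 > 0 (a local minimum). The iterate converges there.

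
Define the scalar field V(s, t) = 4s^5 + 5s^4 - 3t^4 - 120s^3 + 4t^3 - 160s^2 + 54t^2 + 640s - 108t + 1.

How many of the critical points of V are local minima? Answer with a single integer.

2

V separates as a function of s plus a function of t, so ∇V=0 decouples.
∂V/∂s = 20(s - 4)(s - 1)(s + 2)(s + 4) = 0 at s ∈ {-4, -2, 1, 4}; ∂V/∂t = -12(t - 3)(t - 1)(t + 3) = 0 at t ∈ {-3, 1, 3}.
The Hessian is diagonal: diag(V_ss, V_tt). Second derivatives: V_ss(-4)=-1600, V_ss(-2)=720, V_ss(1)=-900, V_ss(4)=2880; V_tt(-3)=-288, V_tt(1)=96, V_tt(3)=-144.
Local minima occur where both diagonal entries positive: (-2, 1), (4, 1). Count: 2.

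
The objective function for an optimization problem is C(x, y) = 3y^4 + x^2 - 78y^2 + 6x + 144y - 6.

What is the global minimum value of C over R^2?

-1071

C(x,y) separates as P(x) + Q(y) − 6, so its minimum is min P + min Q − 6.
P'(x) = 2x + 6 vanishes at x ∈ {-3}; Q'(y) = 12(y - 3)(y - 1)(y + 4) vanishes at y ∈ {-4, 1, 3}.
Local minima of P (where P''>0): P(-3)=-9. Local minima of Q: Q(-4)=-1056, Q(3)=-27.
So the global minimum of C is P(-3) + Q(-4) − 6 = -9 − 1056 − 6 = -1071, attained at (-3, -4).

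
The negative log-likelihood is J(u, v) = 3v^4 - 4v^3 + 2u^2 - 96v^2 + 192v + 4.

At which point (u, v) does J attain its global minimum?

J(u,v) separates as P(u) + Q(v) + 4, so its minimum is min P + min Q + 4.
P'(u) = 4u vanishes at u ∈ {0}; Q'(v) = 12(v - 4)(v - 1)(v + 4) vanishes at v ∈ {-4, 1, 4}.
Local minima of P (where P''>0): P(0)=0. Local minima of Q: Q(-4)=-1280, Q(4)=-256.
So the global minimum of J is P(0) + Q(-4) + 4 = 0 − 1280 + 4 = -1276, attained at (0, -4).

(0, -4)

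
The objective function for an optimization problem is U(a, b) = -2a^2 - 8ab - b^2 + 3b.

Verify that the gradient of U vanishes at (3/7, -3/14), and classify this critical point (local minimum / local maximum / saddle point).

saddle point

∇U = (-4a - 8b, -8a - 2b + 3); substituting (3/7, -3/14) gives ∇U = (0, 0), so (3/7, -3/14) is indeed a critical point.
The Hessian of U is constant: H = [[-4, -8], [-8, -2]].
det(H) = (-4)·(-2) − (-8)² = -56.
Since det(H) < 0, H is indefinite and the critical point is a saddle point.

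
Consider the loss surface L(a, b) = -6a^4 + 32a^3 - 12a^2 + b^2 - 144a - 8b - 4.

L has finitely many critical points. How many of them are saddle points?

L separates as a function of a plus a function of b, so ∇L=0 decouples.
∂L/∂a = -24(a - 3)(a - 2)(a + 1) = 0 at a ∈ {-1, 2, 3}; ∂L/∂b = 2(b - 4) = 0 at b ∈ {4}.
The Hessian is diagonal: diag(L_aa, L_bb). Second derivatives: L_aa(-1)=-288, L_aa(2)=72, L_aa(3)=-96; L_bb(4)=2.
Saddle points occur where the two diagonal entries have opposite signs: (-1, 4), (3, 4). Count: 2.

2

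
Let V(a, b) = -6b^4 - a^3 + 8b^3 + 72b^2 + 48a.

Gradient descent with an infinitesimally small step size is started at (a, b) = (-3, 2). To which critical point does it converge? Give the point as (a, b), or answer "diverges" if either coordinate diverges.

(-4, 0)

V is separable, so gradient descent decouples: a follows -∂V/∂a, b follows -∂V/∂b.
∂V/∂a = -3(a - 4)(a + 4); at a=-3 this is 21, so a decreases.
∂V/∂b = -24b(b - 3)(b + 2); at b=2 this is 192, so b decreases.
a converges to its nearest critical value -4 (a local min of the a-part); b converges to 0. The iterate converges to (-4, 0).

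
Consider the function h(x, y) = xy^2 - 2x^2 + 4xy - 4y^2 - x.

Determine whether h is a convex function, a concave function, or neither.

neither

The term xy^2 is cubic, so the Hessian is not constant.
∂²h/∂y² = 2x - 8, which takes both signs as x varies (negative for sufficiently negative x). A diagonal entry of the Hessian changing sign means the Hessian is neither positive- nor negative-semidefinite on all of R^2.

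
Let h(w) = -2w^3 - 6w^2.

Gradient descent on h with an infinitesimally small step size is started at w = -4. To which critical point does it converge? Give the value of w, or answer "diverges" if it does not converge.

-2

h'(w) = -6w(w + 2), so h'(-4) = -48.
Gradient descent moves in the -h' direction, i.e. w is increasing.
The nearest critical point in that direction is w = -2, where h'' = 12 > 0 (a local minimum). The iterate converges there.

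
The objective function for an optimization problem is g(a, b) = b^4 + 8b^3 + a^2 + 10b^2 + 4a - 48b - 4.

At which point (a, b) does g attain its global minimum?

(-2, 1)

g(a,b) separates as P(a) + Q(b) − 4, so its minimum is min P + min Q − 4.
P'(a) = 2a + 4 vanishes at a ∈ {-2}; Q'(b) = 4(b - 1)(b + 3)(b + 4) vanishes at b ∈ {-4, -3, 1}.
Local minima of P (where P''>0): P(-2)=-4. Local minima of Q: Q(-4)=96, Q(1)=-29.
So the global minimum of g is P(-2) + Q(1) − 4 = -4 − 29 − 4 = -37, attained at (-2, 1).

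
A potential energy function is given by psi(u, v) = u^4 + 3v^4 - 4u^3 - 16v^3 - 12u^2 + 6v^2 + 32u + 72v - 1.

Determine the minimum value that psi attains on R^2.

psi(u,v) separates as P(u) + Q(v) − 1, so its minimum is min P + min Q − 1.
P'(u) = 4(u - 4)(u - 1)(u + 2) vanishes at u ∈ {-2, 1, 4}; Q'(v) = 12(v - 3)(v - 2)(v + 1) vanishes at v ∈ {-1, 2, 3}.
Local minima of P (where P''>0): P(-2)=-64, P(4)=-64. Local minima of Q: Q(-1)=-47, Q(3)=81.
So the global minimum of psi is P(-2) + Q(-1) − 1 = -64 − 47 − 1 = -112, attained at (-2, -1).

-112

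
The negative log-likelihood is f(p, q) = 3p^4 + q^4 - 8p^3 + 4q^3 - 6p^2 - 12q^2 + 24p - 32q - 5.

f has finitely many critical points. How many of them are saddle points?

4

f separates as a function of p plus a function of q, so ∇f=0 decouples.
∂f/∂p = 12(p - 2)(p - 1)(p + 1) = 0 at p ∈ {-1, 1, 2}; ∂f/∂q = 4(q - 2)(q + 1)(q + 4) = 0 at q ∈ {-4, -1, 2}.
The Hessian is diagonal: diag(f_pp, f_qq). Second derivatives: f_pp(-1)=72, f_pp(1)=-24, f_pp(2)=36; f_qq(-4)=72, f_qq(-1)=-36, f_qq(2)=72.
Saddle points occur where the two diagonal entries have opposite signs: (-1, -1), (1, -4), (1, 2), (2, -1). Count: 4.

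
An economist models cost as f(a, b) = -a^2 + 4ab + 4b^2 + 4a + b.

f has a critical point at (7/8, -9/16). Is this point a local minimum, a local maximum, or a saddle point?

The Hessian of f is constant: H = [[-2, 4], [4, 8]].
det(H) = (-2)·8 − 4² = -32.
Since det(H) < 0, H is indefinite and the critical point is a saddle point.

saddle point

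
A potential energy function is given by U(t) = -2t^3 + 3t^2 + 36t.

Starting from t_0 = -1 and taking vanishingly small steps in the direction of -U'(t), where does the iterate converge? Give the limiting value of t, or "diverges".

-2

U'(t) = -6(t - 3)(t + 2), so U'(-1) = 24.
Gradient descent moves in the -U' direction, i.e. t is decreasing.
The nearest critical point in that direction is t = -2, where U'' = 30 > 0 (a local minimum). The iterate converges there.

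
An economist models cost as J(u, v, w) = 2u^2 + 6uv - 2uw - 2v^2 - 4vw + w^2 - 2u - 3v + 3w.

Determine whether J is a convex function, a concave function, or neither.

neither

J is quadratic, so its Hessian is the constant matrix H = [[4, 6, -2], [6, -4, -4], [-2, -4, 2]].
Leading principal minors: 4, -52, -56.
Neither pattern holds ⇒ H is indefinite ⇒ neither convex nor concave.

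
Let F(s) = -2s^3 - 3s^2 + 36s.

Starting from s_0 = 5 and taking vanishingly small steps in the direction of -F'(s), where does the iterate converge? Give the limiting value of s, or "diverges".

F'(s) = -6(s - 2)(s + 3), so F'(5) = -144.
Gradient descent moves in the -F' direction, i.e. s is increasing.
There is no critical point above s=5, and F' keeps the same sign, so the iterate runs off to +∞.

diverges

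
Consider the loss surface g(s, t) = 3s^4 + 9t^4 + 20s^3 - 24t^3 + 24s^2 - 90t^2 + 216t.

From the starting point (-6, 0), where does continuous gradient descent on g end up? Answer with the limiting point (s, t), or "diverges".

(-4, -2)

g is separable, so gradient descent decouples: s follows -∂g/∂s, t follows -∂g/∂t.
∂g/∂s = 12s(s + 1)(s + 4); at s=-6 this is -720, so s increases.
∂g/∂t = 36(t - 3)(t - 1)(t + 2); at t=0 this is 216, so t decreases.
s converges to its nearest critical value -4 (a local min of the s-part); t converges to -2. The iterate converges to (-4, -2).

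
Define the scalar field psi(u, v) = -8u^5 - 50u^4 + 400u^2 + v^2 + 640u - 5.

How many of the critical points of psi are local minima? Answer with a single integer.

psi separates as a function of u plus a function of v, so ∇psi=0 decouples.
∂psi/∂u = -40(u - 2)(u + 1)(u + 2)(u + 4) = 0 at u ∈ {-4, -2, -1, 2}; ∂psi/∂v = 2v = 0 at v ∈ {0}.
The Hessian is diagonal: diag(psi_uu, psi_vv). Second derivatives: psi_uu(-4)=1440, psi_uu(-2)=-320, psi_uu(-1)=360, psi_uu(2)=-2880; psi_vv(0)=2.
Local minima occur where both diagonal entries positive: (-4, 0), (-1, 0). Count: 2.

2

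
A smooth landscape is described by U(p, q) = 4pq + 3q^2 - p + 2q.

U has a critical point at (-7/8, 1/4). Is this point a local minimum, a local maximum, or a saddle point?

saddle point

The Hessian of U is constant: H = [[0, 4], [4, 6]].
det(H) = 0·6 − 4² = -16.
Since det(H) < 0, H is indefinite and the critical point is a saddle point.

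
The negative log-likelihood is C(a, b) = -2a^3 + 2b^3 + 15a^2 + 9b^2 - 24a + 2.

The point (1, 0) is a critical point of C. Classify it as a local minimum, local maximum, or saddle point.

local minimum

The mixed partial ∂²C/∂a∂b is 0, so the Hessian at any point is diag(C_aa, C_bb) = diag(6(-2a + 5), 6(2b + 3)).
At (1, 0): H = diag(18, 18).
Both eigenvalues are positive, so H is positive definite: a local minimum.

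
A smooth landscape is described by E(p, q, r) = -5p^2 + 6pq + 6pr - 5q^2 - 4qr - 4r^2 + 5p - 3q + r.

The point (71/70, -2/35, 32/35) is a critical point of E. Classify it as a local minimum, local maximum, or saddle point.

The Hessian is constant: H = [[-10, 6, 6], [6, -10, -4], [6, -4, -8]].
Leading principal minors: Δ₁ = -10, Δ₂ = 64, Δ₃ = -280.
The minors alternate sign starting negative (−, +, −), so H is negative definite: a local maximum.

local maximum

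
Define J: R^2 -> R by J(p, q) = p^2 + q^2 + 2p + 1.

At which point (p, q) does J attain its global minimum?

J(p,q) separates as A(p) + B(q) + 1, so its minimum is min A + min B + 1.
A'(p) = 2p + 2 vanishes at p ∈ {-1}; B'(q) = 2q vanishes at q ∈ {0}.
Local minima of A (where A''>0): A(-1)=-1. Local minima of B: B(0)=0.
So the global minimum of J is A(-1) + B(0) + 1 = -1 + 0 + 1 = 0, attained at (-1, 0).

(-1, 0)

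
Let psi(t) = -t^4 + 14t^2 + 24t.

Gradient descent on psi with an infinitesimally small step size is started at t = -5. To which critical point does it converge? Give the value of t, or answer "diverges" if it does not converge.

psi'(t) = -4(t - 3)(t + 1)(t + 2), so psi'(-5) = 384.
Gradient descent moves in the -psi' direction, i.e. t is decreasing.
There is no critical point below t=-5, and psi' keeps the same sign, so the iterate runs off to −∞.

diverges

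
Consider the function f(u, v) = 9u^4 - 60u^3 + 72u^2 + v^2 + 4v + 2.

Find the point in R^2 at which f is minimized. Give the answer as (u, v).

f(u,v) separates as P(u) + Q(v) + 2, so its minimum is min P + min Q + 2.
P'(u) = 36u(u - 4)(u - 1) vanishes at u ∈ {0, 1, 4}; Q'(v) = 2v + 4 vanishes at v ∈ {-2}.
Local minima of P (where P''>0): P(0)=0, P(4)=-384. Local minima of Q: Q(-2)=-4.
So the global minimum of f is P(4) + Q(-2) + 2 = -384 − 4 + 2 = -386, attained at (4, -2).

(4, -2)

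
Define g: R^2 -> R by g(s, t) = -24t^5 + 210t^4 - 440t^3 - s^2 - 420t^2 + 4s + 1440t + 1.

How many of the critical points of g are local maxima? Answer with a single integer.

2

g separates as a function of s plus a function of t, so ∇g=0 decouples.
∂g/∂s = -2(s - 2) = 0 at s ∈ {2}; ∂g/∂t = -120(t - 4)(t - 3)(t - 1)(t + 1) = 0 at t ∈ {-1, 1, 3, 4}.
The Hessian is diagonal: diag(g_ss, g_tt). Second derivatives: g_ss(2)=-2; g_tt(-1)=4800, g_tt(1)=-1440, g_tt(3)=960, g_tt(4)=-1800.
Local maxima occur where both diagonal entries negative: (2, 1), (2, 4). Count: 2.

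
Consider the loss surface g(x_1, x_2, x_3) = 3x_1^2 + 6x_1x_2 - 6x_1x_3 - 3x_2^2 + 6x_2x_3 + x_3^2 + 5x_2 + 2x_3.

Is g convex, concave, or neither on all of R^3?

neither

g is quadratic, so its Hessian is the constant matrix H = [[6, 6, -6], [6, -6, 6], [-6, 6, 2]].
Leading principal minors: 6, -72, -576.
Neither pattern holds ⇒ H is indefinite ⇒ neither convex nor concave.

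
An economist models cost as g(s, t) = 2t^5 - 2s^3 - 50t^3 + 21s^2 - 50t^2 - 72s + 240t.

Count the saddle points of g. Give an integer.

4

g separates as a function of s plus a function of t, so ∇g=0 decouples.
∂g/∂s = -6(s - 4)(s - 3) = 0 at s ∈ {3, 4}; ∂g/∂t = 10(t - 4)(t - 1)(t + 2)(t + 3) = 0 at t ∈ {-3, -2, 1, 4}.
The Hessian is diagonal: diag(g_ss, g_tt). Second derivatives: g_ss(3)=6, g_ss(4)=-6; g_tt(-3)=-280, g_tt(-2)=180, g_tt(1)=-360, g_tt(4)=1260.
Saddle points occur where the two diagonal entries have opposite signs: (3, -3), (3, 1), (4, -2), (4, 4). Count: 4.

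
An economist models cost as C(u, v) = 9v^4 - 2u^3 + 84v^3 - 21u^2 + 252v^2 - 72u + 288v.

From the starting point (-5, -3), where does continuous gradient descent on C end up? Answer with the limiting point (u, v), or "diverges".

(-4, -4)

C is separable, so gradient descent decouples: u follows -∂C/∂u, v follows -∂C/∂v.
∂C/∂u = -6(u + 3)(u + 4); at u=-5 this is -12, so u increases.
∂C/∂v = 36(v + 1)(v + 2)(v + 4); at v=-3 this is 72, so v decreases.
u converges to its nearest critical value -4 (a local min of the u-part); v converges to -4. The iterate converges to (-4, -4).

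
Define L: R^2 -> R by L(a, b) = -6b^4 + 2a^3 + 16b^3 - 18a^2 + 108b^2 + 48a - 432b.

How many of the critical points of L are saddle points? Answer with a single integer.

3

L separates as a function of a plus a function of b, so ∇L=0 decouples.
∂L/∂a = 6(a - 4)(a - 2) = 0 at a ∈ {2, 4}; ∂L/∂b = -24(b - 3)(b - 2)(b + 3) = 0 at b ∈ {-3, 2, 3}.
The Hessian is diagonal: diag(L_aa, L_bb). Second derivatives: L_aa(2)=-12, L_aa(4)=12; L_bb(-3)=-720, L_bb(2)=120, L_bb(3)=-144.
Saddle points occur where the two diagonal entries have opposite signs: (2, 2), (4, -3), (4, 3). Count: 3.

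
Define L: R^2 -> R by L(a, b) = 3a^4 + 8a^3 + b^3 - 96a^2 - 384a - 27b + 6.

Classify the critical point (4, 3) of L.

The mixed partial ∂²L/∂a∂b is 0, so the Hessian at any point is diag(L_aa, L_bb) = diag(12(3a^2 + 4a - 16), 6b).
At (4, 3): H = diag(576, 18).
Both eigenvalues are positive, so H is positive definite: a local minimum.

local minimum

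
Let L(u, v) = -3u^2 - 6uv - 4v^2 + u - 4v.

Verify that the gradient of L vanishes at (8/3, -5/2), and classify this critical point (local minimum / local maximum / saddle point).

local maximum

∇L = (-6u - 6v + 1, -6u - 8v - 4); substituting (8/3, -5/2) gives ∇L = (0, 0), so (8/3, -5/2) is indeed a critical point.
The Hessian of L is constant: H = [[-6, -6], [-6, -8]].
det(H) = (-6)·(-8) − (-6)² = 12.
det(H) > 0 and tr(H) = -14 < 0, so H is negative definite and the point is a local maximum.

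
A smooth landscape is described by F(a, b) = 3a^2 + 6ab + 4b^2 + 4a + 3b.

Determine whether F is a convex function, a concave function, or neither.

F is quadratic, so its Hessian is the constant matrix H = [[6, 6], [6, 8]].
det(H) = 12, tr(H) = 14.
det(H) > 0 and tr(H) > 0, so H is positive definite everywhere: convex.

convex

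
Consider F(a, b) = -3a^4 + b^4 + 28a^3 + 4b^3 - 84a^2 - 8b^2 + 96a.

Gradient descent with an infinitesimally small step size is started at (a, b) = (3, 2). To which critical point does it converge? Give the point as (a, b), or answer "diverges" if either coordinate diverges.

(2, 1)

F is separable, so gradient descent decouples: a follows -∂F/∂a, b follows -∂F/∂b.
∂F/∂a = -12(a - 4)(a - 2)(a - 1); at a=3 this is 24, so a decreases.
∂F/∂b = 4b(b - 1)(b + 4); at b=2 this is 48, so b decreases.
a converges to its nearest critical value 2 (a local min of the a-part); b converges to 1. The iterate converges to (2, 1).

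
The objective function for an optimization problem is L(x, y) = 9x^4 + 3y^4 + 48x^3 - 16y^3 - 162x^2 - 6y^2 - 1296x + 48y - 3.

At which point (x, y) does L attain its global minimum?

(3, 4)

L(x,y) separates as P(x) + Q(y) − 3, so its minimum is min P + min Q − 3.
P'(x) = 36(x - 3)(x + 3)(x + 4) vanishes at x ∈ {-4, -3, 3}; Q'(y) = 12(y - 4)(y - 1)(y + 1) vanishes at y ∈ {-1, 1, 4}.
Local minima of P (where P''>0): P(-4)=1824, P(3)=-3321. Local minima of Q: Q(-1)=-35, Q(4)=-160.
So the global minimum of L is P(3) + Q(4) − 3 = -3321 − 160 − 3 = -3484, attained at (3, 4).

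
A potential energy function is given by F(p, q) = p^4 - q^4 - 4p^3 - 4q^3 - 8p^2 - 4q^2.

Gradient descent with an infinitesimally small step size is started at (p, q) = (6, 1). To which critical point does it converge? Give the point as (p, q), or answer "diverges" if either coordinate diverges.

diverges

F is separable, so gradient descent decouples: p follows -∂F/∂p, q follows -∂F/∂q.
∂F/∂p = 4p(p - 4)(p + 1); at p=6 this is 336, so p decreases.
∂F/∂q = -4q(q + 1)(q + 2); at q=1 this is -24, so q increases.
The q-coordinate has no critical point in that direction and runs off to infinity.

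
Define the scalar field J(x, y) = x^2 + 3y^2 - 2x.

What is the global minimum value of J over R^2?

-1

J(x,y) separates as P(x) + Q(y), so its minimum is min P + min Q.
P'(x) = 2x - 2 vanishes at x ∈ {1}; Q'(y) = 6y vanishes at y ∈ {0}.
Local minima of P (where P''>0): P(1)=-1. Local minima of Q: Q(0)=0.
So the global minimum of J is P(1) + Q(0) = -1 + 0 = -1, attained at (1, 0).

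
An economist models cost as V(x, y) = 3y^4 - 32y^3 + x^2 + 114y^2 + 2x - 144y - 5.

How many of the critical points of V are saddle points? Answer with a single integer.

V separates as a function of x plus a function of y, so ∇V=0 decouples.
∂V/∂x = 2(x + 1) = 0 at x ∈ {-1}; ∂V/∂y = 12(y - 4)(y - 3)(y - 1) = 0 at y ∈ {1, 3, 4}.
The Hessian is diagonal: diag(V_xx, V_yy). Second derivatives: V_xx(-1)=2; V_yy(1)=72, V_yy(3)=-24, V_yy(4)=36.
Saddle points occur where the two diagonal entries have opposite signs: (-1, 3). Count: 1.

1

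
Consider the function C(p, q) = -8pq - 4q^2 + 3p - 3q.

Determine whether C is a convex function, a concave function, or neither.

neither

C is quadratic, so its Hessian is the constant matrix H = [[0, -8], [-8, -8]].
det(H) = -64, tr(H) = -8.
det(H) < 0, so H is indefinite: neither convex nor concave.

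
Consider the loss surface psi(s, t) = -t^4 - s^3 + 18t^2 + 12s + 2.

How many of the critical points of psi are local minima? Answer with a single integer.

1

psi separates as a function of s plus a function of t, so ∇psi=0 decouples.
∂psi/∂s = -3(s - 2)(s + 2) = 0 at s ∈ {-2, 2}; ∂psi/∂t = -4t(t - 3)(t + 3) = 0 at t ∈ {-3, 0, 3}.
The Hessian is diagonal: diag(psi_ss, psi_tt). Second derivatives: psi_ss(-2)=12, psi_ss(2)=-12; psi_tt(-3)=-72, psi_tt(0)=36, psi_tt(3)=-72.
Local minima occur where both diagonal entries positive: (-2, 0). Count: 1.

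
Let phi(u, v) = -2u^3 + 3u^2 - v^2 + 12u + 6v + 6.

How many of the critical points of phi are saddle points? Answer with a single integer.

phi separates as a function of u plus a function of v, so ∇phi=0 decouples.
∂phi/∂u = -6(u - 2)(u + 1) = 0 at u ∈ {-1, 2}; ∂phi/∂v = -2(v - 3) = 0 at v ∈ {3}.
The Hessian is diagonal: diag(phi_uu, phi_vv). Second derivatives: phi_uu(-1)=18, phi_uu(2)=-18; phi_vv(3)=-2.
Saddle points occur where the two diagonal entries have opposite signs: (-1, 3). Count: 1.

1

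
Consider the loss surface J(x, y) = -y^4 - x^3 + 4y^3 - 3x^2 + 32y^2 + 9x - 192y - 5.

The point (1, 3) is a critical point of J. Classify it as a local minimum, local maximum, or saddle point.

The mixed partial ∂²J/∂x∂y is 0, so the Hessian at any point is diag(J_xx, J_yy) = diag(-6(x + 1), 4(-3y^2 + 6y + 16)).
At (1, 3): H = diag(-12, 28).
The eigenvalues have opposite signs, so H is indefinite: a saddle point.

saddle point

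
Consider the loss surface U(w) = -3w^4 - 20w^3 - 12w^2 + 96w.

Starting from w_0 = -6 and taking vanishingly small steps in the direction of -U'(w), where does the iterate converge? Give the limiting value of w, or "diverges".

diverges

U'(w) = -12(w - 1)(w + 2)(w + 4), so U'(-6) = 672.
Gradient descent moves in the -U' direction, i.e. w is decreasing.
There is no critical point below w=-6, and U' keeps the same sign, so the iterate runs off to −∞.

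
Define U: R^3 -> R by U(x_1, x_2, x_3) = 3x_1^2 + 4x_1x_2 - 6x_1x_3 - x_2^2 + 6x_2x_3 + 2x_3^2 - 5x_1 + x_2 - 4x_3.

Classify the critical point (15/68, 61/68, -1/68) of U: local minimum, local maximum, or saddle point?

saddle point

The Hessian is constant: H = [[6, 4, -6], [4, -2, 6], [-6, 6, 4]].
Leading principal minors: Δ₁ = 6, Δ₂ = -28, Δ₃ = -544.
The minors fit neither the all-positive nor the alternating-sign pattern, so H is indefinite: a saddle point.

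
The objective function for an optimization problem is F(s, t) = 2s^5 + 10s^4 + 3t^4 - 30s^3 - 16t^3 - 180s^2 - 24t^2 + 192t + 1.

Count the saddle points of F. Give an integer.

6

F separates as a function of s plus a function of t, so ∇F=0 decouples.
∂F/∂s = 10s(s - 3)(s + 3)(s + 4) = 0 at s ∈ {-4, -3, 0, 3}; ∂F/∂t = 12(t - 4)(t - 2)(t + 2) = 0 at t ∈ {-2, 2, 4}.
The Hessian is diagonal: diag(F_ss, F_tt). Second derivatives: F_ss(-4)=-280, F_ss(-3)=180, F_ss(0)=-360, F_ss(3)=1260; F_tt(-2)=288, F_tt(2)=-96, F_tt(4)=144.
Saddle points occur where the two diagonal entries have opposite signs: (-4, -2), (-4, 4), (-3, 2), (0, -2), (0, 4), (3, 2). Count: 6.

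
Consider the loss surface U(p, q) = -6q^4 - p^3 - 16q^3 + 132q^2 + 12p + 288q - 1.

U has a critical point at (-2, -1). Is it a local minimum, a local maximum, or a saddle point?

local minimum

The mixed partial ∂²U/∂p∂q is 0, so the Hessian at any point is diag(U_pp, U_qq) = diag(-6p, 24(-3q^2 - 4q + 11)).
At (-2, -1): H = diag(12, 288).
Both eigenvalues are positive, so H is positive definite: a local minimum.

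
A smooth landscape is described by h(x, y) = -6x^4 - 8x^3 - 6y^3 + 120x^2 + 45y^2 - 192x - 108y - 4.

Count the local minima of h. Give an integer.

1

h separates as a function of x plus a function of y, so ∇h=0 decouples.
∂h/∂x = -24(x - 2)(x - 1)(x + 4) = 0 at x ∈ {-4, 1, 2}; ∂h/∂y = -18(y - 3)(y - 2) = 0 at y ∈ {2, 3}.
The Hessian is diagonal: diag(h_xx, h_yy). Second derivatives: h_xx(-4)=-720, h_xx(1)=120, h_xx(2)=-144; h_yy(2)=18, h_yy(3)=-18.
Local minima occur where both diagonal entries positive: (1, 2). Count: 1.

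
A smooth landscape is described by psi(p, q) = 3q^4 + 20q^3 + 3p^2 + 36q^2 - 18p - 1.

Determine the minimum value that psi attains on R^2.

-28

psi(p,q) separates as A(p) + B(q) − 1, so its minimum is min A + min B − 1.
A'(p) = 6p - 18 vanishes at p ∈ {3}; B'(q) = 12q(q + 2)(q + 3) vanishes at q ∈ {-3, -2, 0}.
Local minima of A (where A''>0): A(3)=-27. Local minima of B: B(-3)=27, B(0)=0.
So the global minimum of psi is A(3) + B(0) − 1 = -27 + 0 − 1 = -28, attained at (3, 0).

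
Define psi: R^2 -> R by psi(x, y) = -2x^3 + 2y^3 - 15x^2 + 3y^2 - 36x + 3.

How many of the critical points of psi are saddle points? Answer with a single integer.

2

psi separates as a function of x plus a function of y, so ∇psi=0 decouples.
∂psi/∂x = -6(x + 2)(x + 3) = 0 at x ∈ {-3, -2}; ∂psi/∂y = 6y(y + 1) = 0 at y ∈ {-1, 0}.
The Hessian is diagonal: diag(psi_xx, psi_yy). Second derivatives: psi_xx(-3)=6, psi_xx(-2)=-6; psi_yy(-1)=-6, psi_yy(0)=6.
Saddle points occur where the two diagonal entries have opposite signs: (-3, -1), (-2, 0). Count: 2.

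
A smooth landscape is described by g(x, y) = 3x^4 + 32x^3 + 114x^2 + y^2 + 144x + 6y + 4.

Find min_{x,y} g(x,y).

-64

g(x,y) separates as P(x) + Q(y) + 4, so its minimum is min P + min Q + 4.
P'(x) = 12(x + 1)(x + 3)(x + 4) vanishes at x ∈ {-4, -3, -1}; Q'(y) = 2y + 6 vanishes at y ∈ {-3}.
Local minima of P (where P''>0): P(-4)=-32, P(-1)=-59. Local minima of Q: Q(-3)=-9.
So the global minimum of g is P(-1) + Q(-3) + 4 = -59 − 9 + 4 = -64, attained at (-1, -3).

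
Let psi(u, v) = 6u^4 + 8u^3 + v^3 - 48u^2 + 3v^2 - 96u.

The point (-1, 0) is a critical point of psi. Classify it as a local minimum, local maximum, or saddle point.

The mixed partial ∂²psi/∂u∂v is 0, so the Hessian at any point is diag(psi_uu, psi_vv) = diag(24(3u^2 + 2u - 4), 6(v + 1)).
At (-1, 0): H = diag(-72, 6).
The eigenvalues have opposite signs, so H is indefinite: a saddle point.

saddle point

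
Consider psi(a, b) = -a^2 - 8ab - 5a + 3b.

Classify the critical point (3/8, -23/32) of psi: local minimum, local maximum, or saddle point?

The Hessian of psi is constant: H = [[-2, -8], [-8, 0]].
det(H) = (-2)·0 − (-8)² = -64.
Since det(H) < 0, H is indefinite and the critical point is a saddle point.

saddle point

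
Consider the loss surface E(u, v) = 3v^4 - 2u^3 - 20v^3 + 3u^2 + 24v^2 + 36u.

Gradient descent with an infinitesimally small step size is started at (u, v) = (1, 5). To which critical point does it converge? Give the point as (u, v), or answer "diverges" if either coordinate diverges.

(-2, 4)

E is separable, so gradient descent decouples: u follows -∂E/∂u, v follows -∂E/∂v.
∂E/∂u = -6(u - 3)(u + 2); at u=1 this is 36, so u decreases.
∂E/∂v = 12v(v - 4)(v - 1); at v=5 this is 240, so v decreases.
u converges to its nearest critical value -2 (a local min of the u-part); v converges to 4. The iterate converges to (-2, 4).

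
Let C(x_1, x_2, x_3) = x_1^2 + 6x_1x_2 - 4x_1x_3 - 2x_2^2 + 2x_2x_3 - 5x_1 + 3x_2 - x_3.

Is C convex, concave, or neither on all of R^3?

neither

C is quadratic, so its Hessian is the constant matrix H = [[2, 6, -4], [6, -4, 2], [-4, 2, 0]].
Leading principal minors: 2, -44, -40.
Neither pattern holds ⇒ H is indefinite ⇒ neither convex nor concave.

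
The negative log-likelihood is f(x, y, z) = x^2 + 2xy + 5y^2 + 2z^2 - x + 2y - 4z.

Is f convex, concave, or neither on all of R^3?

convex

f is quadratic, so its Hessian is the constant matrix H = [[2, 2, 0], [2, 10, 0], [0, 0, 4]].
Leading principal minors: 2, 16, 64.
All positive ⇒ H ≻ 0 ⇒ convex.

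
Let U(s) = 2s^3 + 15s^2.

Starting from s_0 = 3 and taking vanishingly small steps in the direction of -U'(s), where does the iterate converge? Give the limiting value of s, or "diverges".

0

U'(s) = 6s(s + 5), so U'(3) = 144.
Gradient descent moves in the -U' direction, i.e. s is decreasing.
The nearest critical point in that direction is s = 0, where U'' = 30 > 0 (a local minimum). The iterate converges there.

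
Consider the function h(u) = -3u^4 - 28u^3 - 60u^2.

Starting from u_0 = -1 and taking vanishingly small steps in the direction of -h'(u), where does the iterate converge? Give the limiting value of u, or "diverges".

-2

h'(u) = -12u(u + 2)(u + 5), so h'(-1) = 48.
Gradient descent moves in the -h' direction, i.e. u is decreasing.
The nearest critical point in that direction is u = -2, where h'' = 72 > 0 (a local minimum). The iterate converges there.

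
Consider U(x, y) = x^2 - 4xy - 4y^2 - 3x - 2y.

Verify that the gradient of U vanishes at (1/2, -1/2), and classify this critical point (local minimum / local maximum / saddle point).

saddle point

∇U = (2x - 4y - 3, -4x - 8y - 2); substituting (1/2, -1/2) gives ∇U = (0, 0), so (1/2, -1/2) is indeed a critical point.
The Hessian of U is constant: H = [[2, -4], [-4, -8]].
det(H) = 2·(-8) − (-4)² = -32.
Since det(H) < 0, H is indefinite and the critical point is a saddle point.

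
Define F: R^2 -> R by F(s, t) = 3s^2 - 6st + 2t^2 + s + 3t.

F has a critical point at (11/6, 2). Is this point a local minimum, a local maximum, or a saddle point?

saddle point

The Hessian of F is constant: H = [[6, -6], [-6, 4]].
det(H) = 6·4 − (-6)² = -12.
Since det(H) < 0, H is indefinite and the critical point is a saddle point.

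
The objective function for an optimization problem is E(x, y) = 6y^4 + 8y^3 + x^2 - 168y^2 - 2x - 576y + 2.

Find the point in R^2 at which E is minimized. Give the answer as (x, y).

(1, 4)

E(x,y) separates as P(x) + Q(y) + 2, so its minimum is min P + min Q + 2.
P'(x) = 2x - 2 vanishes at x ∈ {1}; Q'(y) = 24(y - 4)(y + 2)(y + 3) vanishes at y ∈ {-3, -2, 4}.
Local minima of P (where P''>0): P(1)=-1. Local minima of Q: Q(-3)=486, Q(4)=-2944.
So the global minimum of E is P(1) + Q(4) + 2 = -1 − 2944 + 2 = -2943, attained at (1, 4).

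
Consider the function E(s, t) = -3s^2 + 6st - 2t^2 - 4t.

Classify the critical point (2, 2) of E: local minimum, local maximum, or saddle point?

The Hessian of E is constant: H = [[-6, 6], [6, -4]].
det(H) = (-6)·(-4) − 6² = -12.
Since det(H) < 0, H is indefinite and the critical point is a saddle point.

saddle point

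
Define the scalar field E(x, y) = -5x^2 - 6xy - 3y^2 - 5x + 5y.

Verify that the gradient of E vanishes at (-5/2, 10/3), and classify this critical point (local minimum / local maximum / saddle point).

local maximum

∇E = (-10x - 6y - 5, -6x - 6y + 5); substituting (-5/2, 10/3) gives ∇E = (0, 0), so (-5/2, 10/3) is indeed a critical point.
The Hessian of E is constant: H = [[-10, -6], [-6, -6]].
det(H) = (-10)·(-6) − (-6)² = 24.
det(H) > 0 and tr(H) = -16 < 0, so H is negative definite and the point is a local maximum.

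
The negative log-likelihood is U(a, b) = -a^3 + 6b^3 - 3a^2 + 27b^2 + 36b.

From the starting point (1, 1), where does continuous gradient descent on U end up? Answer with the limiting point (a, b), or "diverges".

U is separable, so gradient descent decouples: a follows -∂U/∂a, b follows -∂U/∂b.
∂U/∂a = -3a(a + 2); at a=1 this is -9, so a increases.
∂U/∂b = 18(b + 1)(b + 2); at b=1 this is 108, so b decreases.
The a-coordinate has no critical point in that direction and runs off to infinity.

diverges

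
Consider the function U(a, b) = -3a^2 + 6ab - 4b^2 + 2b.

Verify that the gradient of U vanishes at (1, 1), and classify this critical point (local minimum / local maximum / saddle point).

∇U = (-6a + 6b, 6a - 8b + 2); substituting (1, 1) gives ∇U = (0, 0), so (1, 1) is indeed a critical point.
The Hessian of U is constant: H = [[-6, 6], [6, -8]].
det(H) = (-6)·(-8) − 6² = 12.
det(H) > 0 and tr(H) = -14 < 0, so H is negative definite and the point is a local maximum.

local maximum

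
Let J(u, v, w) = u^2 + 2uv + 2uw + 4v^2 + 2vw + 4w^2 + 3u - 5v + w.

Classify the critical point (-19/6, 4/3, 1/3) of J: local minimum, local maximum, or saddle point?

local minimum

The Hessian is constant: H = [[2, 2, 2], [2, 8, 2], [2, 2, 8]].
Leading principal minors: Δ₁ = 2, Δ₂ = 12, Δ₃ = 72.
All leading minors are positive, so H is positive definite: a local minimum.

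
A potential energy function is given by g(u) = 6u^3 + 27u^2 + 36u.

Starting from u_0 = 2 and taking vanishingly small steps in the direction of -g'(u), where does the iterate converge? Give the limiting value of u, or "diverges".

g'(u) = 18(u + 1)(u + 2), so g'(2) = 216.
Gradient descent moves in the -g' direction, i.e. u is decreasing.
The nearest critical point in that direction is u = -1, where g'' = 18 > 0 (a local minimum). The iterate converges there.

-1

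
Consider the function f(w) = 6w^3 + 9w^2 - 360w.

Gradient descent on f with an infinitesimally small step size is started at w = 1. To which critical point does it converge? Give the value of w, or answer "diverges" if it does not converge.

4

f'(w) = 18(w - 4)(w + 5), so f'(1) = -324.
Gradient descent moves in the -f' direction, i.e. w is increasing.
The nearest critical point in that direction is w = 4, where f'' = 162 > 0 (a local minimum). The iterate converges there.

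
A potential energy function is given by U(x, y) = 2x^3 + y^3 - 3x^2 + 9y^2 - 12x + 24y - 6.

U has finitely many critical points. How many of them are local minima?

1

U separates as a function of x plus a function of y, so ∇U=0 decouples.
∂U/∂x = 6(x - 2)(x + 1) = 0 at x ∈ {-1, 2}; ∂U/∂y = 3(y + 2)(y + 4) = 0 at y ∈ {-4, -2}.
The Hessian is diagonal: diag(U_xx, U_yy). Second derivatives: U_xx(-1)=-18, U_xx(2)=18; U_yy(-4)=-6, U_yy(-2)=6.
Local minima occur where both diagonal entries positive: (2, -2). Count: 1.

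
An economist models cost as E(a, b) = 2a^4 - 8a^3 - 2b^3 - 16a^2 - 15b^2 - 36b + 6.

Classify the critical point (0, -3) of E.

saddle point

The mixed partial ∂²E/∂a∂b is 0, so the Hessian at any point is diag(E_aa, E_bb) = diag(8(3a^2 - 6a - 4), -6(2b + 5)).
At (0, -3): H = diag(-32, 6).
The eigenvalues have opposite signs, so H is indefinite: a saddle point.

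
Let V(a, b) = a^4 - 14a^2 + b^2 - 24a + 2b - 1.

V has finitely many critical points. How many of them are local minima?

V separates as a function of a plus a function of b, so ∇V=0 decouples.
∂V/∂a = 4(a - 3)(a + 1)(a + 2) = 0 at a ∈ {-2, -1, 3}; ∂V/∂b = 2(b + 1) = 0 at b ∈ {-1}.
The Hessian is diagonal: diag(V_aa, V_bb). Second derivatives: V_aa(-2)=20, V_aa(-1)=-16, V_aa(3)=80; V_bb(-1)=2.
Local minima occur where both diagonal entries positive: (-2, -1), (3, -1). Count: 2.

2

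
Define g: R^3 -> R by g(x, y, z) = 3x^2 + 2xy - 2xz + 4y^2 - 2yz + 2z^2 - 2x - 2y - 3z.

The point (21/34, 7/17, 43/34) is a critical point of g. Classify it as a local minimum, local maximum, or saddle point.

local minimum

The Hessian is constant: H = [[6, 2, -2], [2, 8, -2], [-2, -2, 4]].
Leading principal minors: Δ₁ = 6, Δ₂ = 44, Δ₃ = 136.
All leading minors are positive, so H is positive definite: a local minimum.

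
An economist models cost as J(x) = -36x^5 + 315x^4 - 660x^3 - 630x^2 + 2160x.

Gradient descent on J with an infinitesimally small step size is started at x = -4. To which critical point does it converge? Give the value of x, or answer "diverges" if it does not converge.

-1

J'(x) = -180(x - 4)(x - 3)(x - 1)(x + 1), so J'(-4) = -151200.
Gradient descent moves in the -J' direction, i.e. x is increasing.
The nearest critical point in that direction is x = -1, where J'' = 7200 > 0 (a local minimum). The iterate converges there.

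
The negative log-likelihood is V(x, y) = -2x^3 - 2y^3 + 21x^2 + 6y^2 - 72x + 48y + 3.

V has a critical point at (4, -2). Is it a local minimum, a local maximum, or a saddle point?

The mixed partial ∂²V/∂x∂y is 0, so the Hessian at any point is diag(V_xx, V_yy) = diag(6(-2x + 7), 12(-y + 1)).
At (4, -2): H = diag(-6, 36).
The eigenvalues have opposite signs, so H is indefinite: a saddle point.

saddle point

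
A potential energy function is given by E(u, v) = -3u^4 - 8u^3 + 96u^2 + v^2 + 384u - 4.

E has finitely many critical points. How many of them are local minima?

1

E separates as a function of u plus a function of v, so ∇E=0 decouples.
∂E/∂u = -12(u - 4)(u + 2)(u + 4) = 0 at u ∈ {-4, -2, 4}; ∂E/∂v = 2v = 0 at v ∈ {0}.
The Hessian is diagonal: diag(E_uu, E_vv). Second derivatives: E_uu(-4)=-192, E_uu(-2)=144, E_uu(4)=-576; E_vv(0)=2.
Local minima occur where both diagonal entries positive: (-2, 0). Count: 1.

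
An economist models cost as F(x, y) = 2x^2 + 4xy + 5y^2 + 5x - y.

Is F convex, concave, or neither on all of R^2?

F is quadratic, so its Hessian is the constant matrix H = [[4, 4], [4, 10]].
det(H) = 24, tr(H) = 14.
det(H) > 0 and tr(H) > 0, so H is positive definite everywhere: convex.

convex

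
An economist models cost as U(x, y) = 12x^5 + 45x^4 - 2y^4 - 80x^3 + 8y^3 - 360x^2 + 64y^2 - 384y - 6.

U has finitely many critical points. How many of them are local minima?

2

U separates as a function of x plus a function of y, so ∇U=0 decouples.
∂U/∂x = 60x(x - 2)(x + 2)(x + 3) = 0 at x ∈ {-3, -2, 0, 2}; ∂U/∂y = -8(y - 4)(y - 3)(y + 4) = 0 at y ∈ {-4, 3, 4}.
The Hessian is diagonal: diag(U_xx, U_yy). Second derivatives: U_xx(-3)=-900, U_xx(-2)=480, U_xx(0)=-720, U_xx(2)=2400; U_yy(-4)=-448, U_yy(3)=56, U_yy(4)=-64.
Local minima occur where both diagonal entries positive: (-2, 3), (2, 3). Count: 2.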